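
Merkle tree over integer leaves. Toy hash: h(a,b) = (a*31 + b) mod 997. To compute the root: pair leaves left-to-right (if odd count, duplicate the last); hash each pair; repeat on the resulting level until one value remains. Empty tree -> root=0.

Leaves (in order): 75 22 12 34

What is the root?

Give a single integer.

L0: [75, 22, 12, 34]
L1: h(75,22)=(75*31+22)%997=353 h(12,34)=(12*31+34)%997=406 -> [353, 406]
L2: h(353,406)=(353*31+406)%997=382 -> [382]

Answer: 382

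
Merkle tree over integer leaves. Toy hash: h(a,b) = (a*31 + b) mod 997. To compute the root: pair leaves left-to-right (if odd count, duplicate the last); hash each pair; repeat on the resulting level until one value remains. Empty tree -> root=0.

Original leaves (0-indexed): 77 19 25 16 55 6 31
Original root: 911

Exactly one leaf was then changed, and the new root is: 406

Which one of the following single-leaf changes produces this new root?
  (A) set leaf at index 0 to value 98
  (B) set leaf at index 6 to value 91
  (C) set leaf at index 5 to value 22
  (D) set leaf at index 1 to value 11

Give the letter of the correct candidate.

Answer: A

Derivation:
Original leaves: [77, 19, 25, 16, 55, 6, 31]
Target new root: 406
Try each candidate change and compute the resulting root:
Candidate A: set leaf[0] = 98 -> leaves = [98, 19, 25, 16, 55, 6, 31]
  L0: [98, 19, 25, 16, 55, 6, 31]
  L1: h(98,19)=(98*31+19)%997=66 h(25,16)=(25*31+16)%997=791 h(55,6)=(55*31+6)%997=714 h(31,31)=(31*31+31)%997=992 -> [66, 791, 714, 992]
  L2: h(66,791)=(66*31+791)%997=843 h(714,992)=(714*31+992)%997=195 -> [843, 195]
  L3: h(843,195)=(843*31+195)%997=406 -> [406]
  root = 406 == target 406  ** MATCH **
Candidate B: set leaf[6] = 91 -> leaves = [77, 19, 25, 16, 55, 6, 91]
  L0: [77, 19, 25, 16, 55, 6, 91]
  L1: h(77,19)=(77*31+19)%997=412 h(25,16)=(25*31+16)%997=791 h(55,6)=(55*31+6)%997=714 h(91,91)=(91*31+91)%997=918 -> [412, 791, 714, 918]
  L2: h(412,791)=(412*31+791)%997=602 h(714,918)=(714*31+918)%997=121 -> [602, 121]
  L3: h(602,121)=(602*31+121)%997=837 -> [837]
  root = 837 != target 406
Candidate C: set leaf[5] = 22 -> leaves = [77, 19, 25, 16, 55, 22, 31]
  L0: [77, 19, 25, 16, 55, 22, 31]
  L1: h(77,19)=(77*31+19)%997=412 h(25,16)=(25*31+16)%997=791 h(55,22)=(55*31+22)%997=730 h(31,31)=(31*31+31)%997=992 -> [412, 791, 730, 992]
  L2: h(412,791)=(412*31+791)%997=602 h(730,992)=(730*31+992)%997=691 -> [602, 691]
  L3: h(602,691)=(602*31+691)%997=410 -> [410]
  root = 410 != target 406
Candidate D: set leaf[1] = 11 -> leaves = [77, 11, 25, 16, 55, 6, 31]
  L0: [77, 11, 25, 16, 55, 6, 31]
  L1: h(77,11)=(77*31+11)%997=404 h(25,16)=(25*31+16)%997=791 h(55,6)=(55*31+6)%997=714 h(31,31)=(31*31+31)%997=992 -> [404, 791, 714, 992]
  L2: h(404,791)=(404*31+791)%997=354 h(714,992)=(714*31+992)%997=195 -> [354, 195]
  L3: h(354,195)=(354*31+195)%997=202 -> [202]
  root = 202 != target 406
Candidate A produces the target root.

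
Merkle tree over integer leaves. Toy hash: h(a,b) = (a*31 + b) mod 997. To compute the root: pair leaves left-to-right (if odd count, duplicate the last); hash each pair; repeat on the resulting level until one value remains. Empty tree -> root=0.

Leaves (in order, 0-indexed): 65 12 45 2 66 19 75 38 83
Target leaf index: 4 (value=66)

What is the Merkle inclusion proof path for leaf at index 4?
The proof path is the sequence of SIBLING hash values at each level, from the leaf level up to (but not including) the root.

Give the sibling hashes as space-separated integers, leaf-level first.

Answer: 19 369 426 925

Derivation:
L0 (leaves): [65, 12, 45, 2, 66, 19, 75, 38, 83], target index=4
L1: h(65,12)=(65*31+12)%997=33 [pair 0] h(45,2)=(45*31+2)%997=400 [pair 1] h(66,19)=(66*31+19)%997=71 [pair 2] h(75,38)=(75*31+38)%997=369 [pair 3] h(83,83)=(83*31+83)%997=662 [pair 4] -> [33, 400, 71, 369, 662]
  Sibling for proof at L0: 19
L2: h(33,400)=(33*31+400)%997=426 [pair 0] h(71,369)=(71*31+369)%997=576 [pair 1] h(662,662)=(662*31+662)%997=247 [pair 2] -> [426, 576, 247]
  Sibling for proof at L1: 369
L3: h(426,576)=(426*31+576)%997=821 [pair 0] h(247,247)=(247*31+247)%997=925 [pair 1] -> [821, 925]
  Sibling for proof at L2: 426
L4: h(821,925)=(821*31+925)%997=454 [pair 0] -> [454]
  Sibling for proof at L3: 925
Root: 454
Proof path (sibling hashes from leaf to root): [19, 369, 426, 925]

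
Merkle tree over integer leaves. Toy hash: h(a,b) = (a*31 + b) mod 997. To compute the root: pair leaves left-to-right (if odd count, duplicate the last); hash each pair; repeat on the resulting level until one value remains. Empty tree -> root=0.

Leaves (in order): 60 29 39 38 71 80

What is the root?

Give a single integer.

Answer: 774

Derivation:
L0: [60, 29, 39, 38, 71, 80]
L1: h(60,29)=(60*31+29)%997=892 h(39,38)=(39*31+38)%997=250 h(71,80)=(71*31+80)%997=287 -> [892, 250, 287]
L2: h(892,250)=(892*31+250)%997=983 h(287,287)=(287*31+287)%997=211 -> [983, 211]
L3: h(983,211)=(983*31+211)%997=774 -> [774]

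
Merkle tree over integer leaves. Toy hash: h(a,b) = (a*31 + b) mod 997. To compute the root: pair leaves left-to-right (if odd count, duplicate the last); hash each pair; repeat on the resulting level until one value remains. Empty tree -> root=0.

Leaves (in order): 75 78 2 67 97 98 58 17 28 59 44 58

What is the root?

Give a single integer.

L0: [75, 78, 2, 67, 97, 98, 58, 17, 28, 59, 44, 58]
L1: h(75,78)=(75*31+78)%997=409 h(2,67)=(2*31+67)%997=129 h(97,98)=(97*31+98)%997=114 h(58,17)=(58*31+17)%997=818 h(28,59)=(28*31+59)%997=927 h(44,58)=(44*31+58)%997=425 -> [409, 129, 114, 818, 927, 425]
L2: h(409,129)=(409*31+129)%997=844 h(114,818)=(114*31+818)%997=364 h(927,425)=(927*31+425)%997=249 -> [844, 364, 249]
L3: h(844,364)=(844*31+364)%997=606 h(249,249)=(249*31+249)%997=989 -> [606, 989]
L4: h(606,989)=(606*31+989)%997=832 -> [832]

Answer: 832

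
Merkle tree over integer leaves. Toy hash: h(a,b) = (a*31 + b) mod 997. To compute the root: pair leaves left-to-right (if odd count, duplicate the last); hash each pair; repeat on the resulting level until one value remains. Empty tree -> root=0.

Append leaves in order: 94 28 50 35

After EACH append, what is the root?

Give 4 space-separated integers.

Answer: 94 948 81 66

Derivation:
After append 94 (leaves=[94]):
  L0: [94]
  root=94
After append 28 (leaves=[94, 28]):
  L0: [94, 28]
  L1: h(94,28)=(94*31+28)%997=948 -> [948]
  root=948
After append 50 (leaves=[94, 28, 50]):
  L0: [94, 28, 50]
  L1: h(94,28)=(94*31+28)%997=948 h(50,50)=(50*31+50)%997=603 -> [948, 603]
  L2: h(948,603)=(948*31+603)%997=81 -> [81]
  root=81
After append 35 (leaves=[94, 28, 50, 35]):
  L0: [94, 28, 50, 35]
  L1: h(94,28)=(94*31+28)%997=948 h(50,35)=(50*31+35)%997=588 -> [948, 588]
  L2: h(948,588)=(948*31+588)%997=66 -> [66]
  root=66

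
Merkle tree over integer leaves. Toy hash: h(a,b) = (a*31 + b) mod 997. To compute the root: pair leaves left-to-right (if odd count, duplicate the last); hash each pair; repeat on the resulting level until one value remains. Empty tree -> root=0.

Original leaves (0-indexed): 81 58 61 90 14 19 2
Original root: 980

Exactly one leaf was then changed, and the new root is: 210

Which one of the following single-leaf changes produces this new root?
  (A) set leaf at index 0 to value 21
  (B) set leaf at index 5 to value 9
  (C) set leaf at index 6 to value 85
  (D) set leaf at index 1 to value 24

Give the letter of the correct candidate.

Original leaves: [81, 58, 61, 90, 14, 19, 2]
Target new root: 210
Try each candidate change and compute the resulting root:
Candidate A: set leaf[0] = 21 -> leaves = [21, 58, 61, 90, 14, 19, 2]
  L0: [21, 58, 61, 90, 14, 19, 2]
  L1: h(21,58)=(21*31+58)%997=709 h(61,90)=(61*31+90)%997=984 h(14,19)=(14*31+19)%997=453 h(2,2)=(2*31+2)%997=64 -> [709, 984, 453, 64]
  L2: h(709,984)=(709*31+984)%997=32 h(453,64)=(453*31+64)%997=149 -> [32, 149]
  L3: h(32,149)=(32*31+149)%997=144 -> [144]
  root = 144 != target 210
Candidate B: set leaf[5] = 9 -> leaves = [81, 58, 61, 90, 14, 9, 2]
  L0: [81, 58, 61, 90, 14, 9, 2]
  L1: h(81,58)=(81*31+58)%997=575 h(61,90)=(61*31+90)%997=984 h(14,9)=(14*31+9)%997=443 h(2,2)=(2*31+2)%997=64 -> [575, 984, 443, 64]
  L2: h(575,984)=(575*31+984)%997=863 h(443,64)=(443*31+64)%997=836 -> [863, 836]
  L3: h(863,836)=(863*31+836)%997=670 -> [670]
  root = 670 != target 210
Candidate C: set leaf[6] = 85 -> leaves = [81, 58, 61, 90, 14, 19, 85]
  L0: [81, 58, 61, 90, 14, 19, 85]
  L1: h(81,58)=(81*31+58)%997=575 h(61,90)=(61*31+90)%997=984 h(14,19)=(14*31+19)%997=453 h(85,85)=(85*31+85)%997=726 -> [575, 984, 453, 726]
  L2: h(575,984)=(575*31+984)%997=863 h(453,726)=(453*31+726)%997=811 -> [863, 811]
  L3: h(863,811)=(863*31+811)%997=645 -> [645]
  root = 645 != target 210
Candidate D: set leaf[1] = 24 -> leaves = [81, 24, 61, 90, 14, 19, 2]
  L0: [81, 24, 61, 90, 14, 19, 2]
  L1: h(81,24)=(81*31+24)%997=541 h(61,90)=(61*31+90)%997=984 h(14,19)=(14*31+19)%997=453 h(2,2)=(2*31+2)%997=64 -> [541, 984, 453, 64]
  L2: h(541,984)=(541*31+984)%997=806 h(453,64)=(453*31+64)%997=149 -> [806, 149]
  L3: h(806,149)=(806*31+149)%997=210 -> [210]
  root = 210 == target 210  ** MATCH **
Candidate D produces the target root.

Answer: D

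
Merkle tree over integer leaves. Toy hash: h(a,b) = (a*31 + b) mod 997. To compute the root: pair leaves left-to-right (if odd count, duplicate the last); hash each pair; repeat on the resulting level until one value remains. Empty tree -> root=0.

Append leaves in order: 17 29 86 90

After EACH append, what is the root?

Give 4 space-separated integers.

After append 17 (leaves=[17]):
  L0: [17]
  root=17
After append 29 (leaves=[17, 29]):
  L0: [17, 29]
  L1: h(17,29)=(17*31+29)%997=556 -> [556]
  root=556
After append 86 (leaves=[17, 29, 86]):
  L0: [17, 29, 86]
  L1: h(17,29)=(17*31+29)%997=556 h(86,86)=(86*31+86)%997=758 -> [556, 758]
  L2: h(556,758)=(556*31+758)%997=48 -> [48]
  root=48
After append 90 (leaves=[17, 29, 86, 90]):
  L0: [17, 29, 86, 90]
  L1: h(17,29)=(17*31+29)%997=556 h(86,90)=(86*31+90)%997=762 -> [556, 762]
  L2: h(556,762)=(556*31+762)%997=52 -> [52]
  root=52

Answer: 17 556 48 52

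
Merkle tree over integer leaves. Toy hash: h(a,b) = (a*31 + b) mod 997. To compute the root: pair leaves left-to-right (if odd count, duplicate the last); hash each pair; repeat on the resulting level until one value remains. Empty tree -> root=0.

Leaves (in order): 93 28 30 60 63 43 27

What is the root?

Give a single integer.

L0: [93, 28, 30, 60, 63, 43, 27]
L1: h(93,28)=(93*31+28)%997=917 h(30,60)=(30*31+60)%997=990 h(63,43)=(63*31+43)%997=2 h(27,27)=(27*31+27)%997=864 -> [917, 990, 2, 864]
L2: h(917,990)=(917*31+990)%997=504 h(2,864)=(2*31+864)%997=926 -> [504, 926]
L3: h(504,926)=(504*31+926)%997=598 -> [598]

Answer: 598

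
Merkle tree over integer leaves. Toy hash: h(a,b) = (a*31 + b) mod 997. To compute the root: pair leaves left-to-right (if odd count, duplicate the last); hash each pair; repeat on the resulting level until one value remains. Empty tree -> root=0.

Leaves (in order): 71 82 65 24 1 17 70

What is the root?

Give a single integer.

L0: [71, 82, 65, 24, 1, 17, 70]
L1: h(71,82)=(71*31+82)%997=289 h(65,24)=(65*31+24)%997=45 h(1,17)=(1*31+17)%997=48 h(70,70)=(70*31+70)%997=246 -> [289, 45, 48, 246]
L2: h(289,45)=(289*31+45)%997=31 h(48,246)=(48*31+246)%997=737 -> [31, 737]
L3: h(31,737)=(31*31+737)%997=701 -> [701]

Answer: 701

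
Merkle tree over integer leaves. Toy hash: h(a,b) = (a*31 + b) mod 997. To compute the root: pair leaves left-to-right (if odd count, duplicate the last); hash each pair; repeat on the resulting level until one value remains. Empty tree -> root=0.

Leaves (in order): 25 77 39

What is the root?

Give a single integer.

Answer: 741

Derivation:
L0: [25, 77, 39]
L1: h(25,77)=(25*31+77)%997=852 h(39,39)=(39*31+39)%997=251 -> [852, 251]
L2: h(852,251)=(852*31+251)%997=741 -> [741]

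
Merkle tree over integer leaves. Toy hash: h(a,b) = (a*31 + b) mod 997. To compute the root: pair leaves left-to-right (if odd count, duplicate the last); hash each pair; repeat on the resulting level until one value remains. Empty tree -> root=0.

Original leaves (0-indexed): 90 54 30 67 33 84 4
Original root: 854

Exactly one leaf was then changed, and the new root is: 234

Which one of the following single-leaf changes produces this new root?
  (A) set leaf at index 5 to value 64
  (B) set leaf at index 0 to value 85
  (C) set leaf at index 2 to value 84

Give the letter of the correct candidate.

Original leaves: [90, 54, 30, 67, 33, 84, 4]
Target new root: 234
Try each candidate change and compute the resulting root:
Candidate A: set leaf[5] = 64 -> leaves = [90, 54, 30, 67, 33, 64, 4]
  L0: [90, 54, 30, 67, 33, 64, 4]
  L1: h(90,54)=(90*31+54)%997=850 h(30,67)=(30*31+67)%997=0 h(33,64)=(33*31+64)%997=90 h(4,4)=(4*31+4)%997=128 -> [850, 0, 90, 128]
  L2: h(850,0)=(850*31+0)%997=428 h(90,128)=(90*31+128)%997=924 -> [428, 924]
  L3: h(428,924)=(428*31+924)%997=234 -> [234]
  root = 234 == target 234  ** MATCH **
Candidate B: set leaf[0] = 85 -> leaves = [85, 54, 30, 67, 33, 84, 4]
  L0: [85, 54, 30, 67, 33, 84, 4]
  L1: h(85,54)=(85*31+54)%997=695 h(30,67)=(30*31+67)%997=0 h(33,84)=(33*31+84)%997=110 h(4,4)=(4*31+4)%997=128 -> [695, 0, 110, 128]
  L2: h(695,0)=(695*31+0)%997=608 h(110,128)=(110*31+128)%997=547 -> [608, 547]
  L3: h(608,547)=(608*31+547)%997=452 -> [452]
  root = 452 != target 234
Candidate C: set leaf[2] = 84 -> leaves = [90, 54, 84, 67, 33, 84, 4]
  L0: [90, 54, 84, 67, 33, 84, 4]
  L1: h(90,54)=(90*31+54)%997=850 h(84,67)=(84*31+67)%997=677 h(33,84)=(33*31+84)%997=110 h(4,4)=(4*31+4)%997=128 -> [850, 677, 110, 128]
  L2: h(850,677)=(850*31+677)%997=108 h(110,128)=(110*31+128)%997=547 -> [108, 547]
  L3: h(108,547)=(108*31+547)%997=904 -> [904]
  root = 904 != target 234
Candidate A produces the target root.

Answer: A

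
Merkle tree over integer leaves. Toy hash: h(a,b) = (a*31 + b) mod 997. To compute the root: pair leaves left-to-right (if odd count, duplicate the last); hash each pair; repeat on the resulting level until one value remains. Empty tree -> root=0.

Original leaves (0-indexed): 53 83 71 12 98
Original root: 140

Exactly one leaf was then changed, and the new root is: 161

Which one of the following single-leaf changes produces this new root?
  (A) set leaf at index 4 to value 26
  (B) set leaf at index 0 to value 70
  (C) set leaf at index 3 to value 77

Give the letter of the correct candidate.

Original leaves: [53, 83, 71, 12, 98]
Target new root: 161
Try each candidate change and compute the resulting root:
Candidate A: set leaf[4] = 26 -> leaves = [53, 83, 71, 12, 26]
  L0: [53, 83, 71, 12, 26]
  L1: h(53,83)=(53*31+83)%997=729 h(71,12)=(71*31+12)%997=219 h(26,26)=(26*31+26)%997=832 -> [729, 219, 832]
  L2: h(729,219)=(729*31+219)%997=884 h(832,832)=(832*31+832)%997=702 -> [884, 702]
  L3: h(884,702)=(884*31+702)%997=190 -> [190]
  root = 190 != target 161
Candidate B: set leaf[0] = 70 -> leaves = [70, 83, 71, 12, 98]
  L0: [70, 83, 71, 12, 98]
  L1: h(70,83)=(70*31+83)%997=259 h(71,12)=(71*31+12)%997=219 h(98,98)=(98*31+98)%997=145 -> [259, 219, 145]
  L2: h(259,219)=(259*31+219)%997=272 h(145,145)=(145*31+145)%997=652 -> [272, 652]
  L3: h(272,652)=(272*31+652)%997=111 -> [111]
  root = 111 != target 161
Candidate C: set leaf[3] = 77 -> leaves = [53, 83, 71, 77, 98]
  L0: [53, 83, 71, 77, 98]
  L1: h(53,83)=(53*31+83)%997=729 h(71,77)=(71*31+77)%997=284 h(98,98)=(98*31+98)%997=145 -> [729, 284, 145]
  L2: h(729,284)=(729*31+284)%997=949 h(145,145)=(145*31+145)%997=652 -> [949, 652]
  L3: h(949,652)=(949*31+652)%997=161 -> [161]
  root = 161 == target 161  ** MATCH **
Candidate C produces the target root.

Answer: C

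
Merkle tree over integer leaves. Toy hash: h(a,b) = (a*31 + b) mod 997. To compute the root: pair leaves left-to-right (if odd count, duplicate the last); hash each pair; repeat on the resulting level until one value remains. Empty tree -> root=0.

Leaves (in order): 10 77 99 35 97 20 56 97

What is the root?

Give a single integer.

Answer: 496

Derivation:
L0: [10, 77, 99, 35, 97, 20, 56, 97]
L1: h(10,77)=(10*31+77)%997=387 h(99,35)=(99*31+35)%997=113 h(97,20)=(97*31+20)%997=36 h(56,97)=(56*31+97)%997=836 -> [387, 113, 36, 836]
L2: h(387,113)=(387*31+113)%997=146 h(36,836)=(36*31+836)%997=955 -> [146, 955]
L3: h(146,955)=(146*31+955)%997=496 -> [496]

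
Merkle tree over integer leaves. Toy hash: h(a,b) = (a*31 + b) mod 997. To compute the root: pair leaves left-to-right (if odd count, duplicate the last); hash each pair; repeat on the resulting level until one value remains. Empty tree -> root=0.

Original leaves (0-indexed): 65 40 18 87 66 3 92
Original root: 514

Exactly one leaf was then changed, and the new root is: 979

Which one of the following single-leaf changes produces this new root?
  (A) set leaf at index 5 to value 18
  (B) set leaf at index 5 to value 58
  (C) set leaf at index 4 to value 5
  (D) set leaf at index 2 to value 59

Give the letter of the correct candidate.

Original leaves: [65, 40, 18, 87, 66, 3, 92]
Target new root: 979
Try each candidate change and compute the resulting root:
Candidate A: set leaf[5] = 18 -> leaves = [65, 40, 18, 87, 66, 18, 92]
  L0: [65, 40, 18, 87, 66, 18, 92]
  L1: h(65,40)=(65*31+40)%997=61 h(18,87)=(18*31+87)%997=645 h(66,18)=(66*31+18)%997=70 h(92,92)=(92*31+92)%997=950 -> [61, 645, 70, 950]
  L2: h(61,645)=(61*31+645)%997=542 h(70,950)=(70*31+950)%997=129 -> [542, 129]
  L3: h(542,129)=(542*31+129)%997=979 -> [979]
  root = 979 == target 979  ** MATCH **
Candidate B: set leaf[5] = 58 -> leaves = [65, 40, 18, 87, 66, 58, 92]
  L0: [65, 40, 18, 87, 66, 58, 92]
  L1: h(65,40)=(65*31+40)%997=61 h(18,87)=(18*31+87)%997=645 h(66,58)=(66*31+58)%997=110 h(92,92)=(92*31+92)%997=950 -> [61, 645, 110, 950]
  L2: h(61,645)=(61*31+645)%997=542 h(110,950)=(110*31+950)%997=372 -> [542, 372]
  L3: h(542,372)=(542*31+372)%997=225 -> [225]
  root = 225 != target 979
Candidate C: set leaf[4] = 5 -> leaves = [65, 40, 18, 87, 5, 3, 92]
  L0: [65, 40, 18, 87, 5, 3, 92]
  L1: h(65,40)=(65*31+40)%997=61 h(18,87)=(18*31+87)%997=645 h(5,3)=(5*31+3)%997=158 h(92,92)=(92*31+92)%997=950 -> [61, 645, 158, 950]
  L2: h(61,645)=(61*31+645)%997=542 h(158,950)=(158*31+950)%997=863 -> [542, 863]
  L3: h(542,863)=(542*31+863)%997=716 -> [716]
  root = 716 != target 979
Candidate D: set leaf[2] = 59 -> leaves = [65, 40, 59, 87, 66, 3, 92]
  L0: [65, 40, 59, 87, 66, 3, 92]
  L1: h(65,40)=(65*31+40)%997=61 h(59,87)=(59*31+87)%997=919 h(66,3)=(66*31+3)%997=55 h(92,92)=(92*31+92)%997=950 -> [61, 919, 55, 950]
  L2: h(61,919)=(61*31+919)%997=816 h(55,950)=(55*31+950)%997=661 -> [816, 661]
  L3: h(816,661)=(816*31+661)%997=35 -> [35]
  root = 35 != target 979
Candidate A produces the target root.

Answer: A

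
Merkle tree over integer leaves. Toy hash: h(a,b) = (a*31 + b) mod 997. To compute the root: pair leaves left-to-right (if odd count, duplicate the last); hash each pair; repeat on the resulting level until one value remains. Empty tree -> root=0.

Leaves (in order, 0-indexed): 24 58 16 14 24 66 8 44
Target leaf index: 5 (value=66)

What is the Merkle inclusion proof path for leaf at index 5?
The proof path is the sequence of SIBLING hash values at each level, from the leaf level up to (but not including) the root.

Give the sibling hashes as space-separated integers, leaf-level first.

L0 (leaves): [24, 58, 16, 14, 24, 66, 8, 44], target index=5
L1: h(24,58)=(24*31+58)%997=802 [pair 0] h(16,14)=(16*31+14)%997=510 [pair 1] h(24,66)=(24*31+66)%997=810 [pair 2] h(8,44)=(8*31+44)%997=292 [pair 3] -> [802, 510, 810, 292]
  Sibling for proof at L0: 24
L2: h(802,510)=(802*31+510)%997=447 [pair 0] h(810,292)=(810*31+292)%997=477 [pair 1] -> [447, 477]
  Sibling for proof at L1: 292
L3: h(447,477)=(447*31+477)%997=376 [pair 0] -> [376]
  Sibling for proof at L2: 447
Root: 376
Proof path (sibling hashes from leaf to root): [24, 292, 447]

Answer: 24 292 447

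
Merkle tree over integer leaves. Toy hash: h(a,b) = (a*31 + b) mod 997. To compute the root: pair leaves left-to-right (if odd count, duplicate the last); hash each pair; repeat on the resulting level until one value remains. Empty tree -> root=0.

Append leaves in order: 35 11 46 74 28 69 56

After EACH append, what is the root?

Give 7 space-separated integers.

Answer: 35 99 553 581 821 139 994

Derivation:
After append 35 (leaves=[35]):
  L0: [35]
  root=35
After append 11 (leaves=[35, 11]):
  L0: [35, 11]
  L1: h(35,11)=(35*31+11)%997=99 -> [99]
  root=99
After append 46 (leaves=[35, 11, 46]):
  L0: [35, 11, 46]
  L1: h(35,11)=(35*31+11)%997=99 h(46,46)=(46*31+46)%997=475 -> [99, 475]
  L2: h(99,475)=(99*31+475)%997=553 -> [553]
  root=553
After append 74 (leaves=[35, 11, 46, 74]):
  L0: [35, 11, 46, 74]
  L1: h(35,11)=(35*31+11)%997=99 h(46,74)=(46*31+74)%997=503 -> [99, 503]
  L2: h(99,503)=(99*31+503)%997=581 -> [581]
  root=581
After append 28 (leaves=[35, 11, 46, 74, 28]):
  L0: [35, 11, 46, 74, 28]
  L1: h(35,11)=(35*31+11)%997=99 h(46,74)=(46*31+74)%997=503 h(28,28)=(28*31+28)%997=896 -> [99, 503, 896]
  L2: h(99,503)=(99*31+503)%997=581 h(896,896)=(896*31+896)%997=756 -> [581, 756]
  L3: h(581,756)=(581*31+756)%997=821 -> [821]
  root=821
After append 69 (leaves=[35, 11, 46, 74, 28, 69]):
  L0: [35, 11, 46, 74, 28, 69]
  L1: h(35,11)=(35*31+11)%997=99 h(46,74)=(46*31+74)%997=503 h(28,69)=(28*31+69)%997=937 -> [99, 503, 937]
  L2: h(99,503)=(99*31+503)%997=581 h(937,937)=(937*31+937)%997=74 -> [581, 74]
  L3: h(581,74)=(581*31+74)%997=139 -> [139]
  root=139
After append 56 (leaves=[35, 11, 46, 74, 28, 69, 56]):
  L0: [35, 11, 46, 74, 28, 69, 56]
  L1: h(35,11)=(35*31+11)%997=99 h(46,74)=(46*31+74)%997=503 h(28,69)=(28*31+69)%997=937 h(56,56)=(56*31+56)%997=795 -> [99, 503, 937, 795]
  L2: h(99,503)=(99*31+503)%997=581 h(937,795)=(937*31+795)%997=929 -> [581, 929]
  L3: h(581,929)=(581*31+929)%997=994 -> [994]
  root=994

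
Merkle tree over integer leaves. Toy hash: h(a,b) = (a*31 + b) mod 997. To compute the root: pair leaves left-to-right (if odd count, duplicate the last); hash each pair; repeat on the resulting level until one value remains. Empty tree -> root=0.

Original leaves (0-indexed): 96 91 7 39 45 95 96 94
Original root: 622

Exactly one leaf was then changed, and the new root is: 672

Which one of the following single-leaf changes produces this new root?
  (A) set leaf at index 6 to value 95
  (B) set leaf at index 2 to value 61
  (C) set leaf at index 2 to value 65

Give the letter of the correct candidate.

Answer: B

Derivation:
Original leaves: [96, 91, 7, 39, 45, 95, 96, 94]
Target new root: 672
Try each candidate change and compute the resulting root:
Candidate A: set leaf[6] = 95 -> leaves = [96, 91, 7, 39, 45, 95, 95, 94]
  L0: [96, 91, 7, 39, 45, 95, 95, 94]
  L1: h(96,91)=(96*31+91)%997=76 h(7,39)=(7*31+39)%997=256 h(45,95)=(45*31+95)%997=493 h(95,94)=(95*31+94)%997=48 -> [76, 256, 493, 48]
  L2: h(76,256)=(76*31+256)%997=618 h(493,48)=(493*31+48)%997=376 -> [618, 376]
  L3: h(618,376)=(618*31+376)%997=591 -> [591]
  root = 591 != target 672
Candidate B: set leaf[2] = 61 -> leaves = [96, 91, 61, 39, 45, 95, 96, 94]
  L0: [96, 91, 61, 39, 45, 95, 96, 94]
  L1: h(96,91)=(96*31+91)%997=76 h(61,39)=(61*31+39)%997=933 h(45,95)=(45*31+95)%997=493 h(96,94)=(96*31+94)%997=79 -> [76, 933, 493, 79]
  L2: h(76,933)=(76*31+933)%997=298 h(493,79)=(493*31+79)%997=407 -> [298, 407]
  L3: h(298,407)=(298*31+407)%997=672 -> [672]
  root = 672 == target 672  ** MATCH **
Candidate C: set leaf[2] = 65 -> leaves = [96, 91, 65, 39, 45, 95, 96, 94]
  L0: [96, 91, 65, 39, 45, 95, 96, 94]
  L1: h(96,91)=(96*31+91)%997=76 h(65,39)=(65*31+39)%997=60 h(45,95)=(45*31+95)%997=493 h(96,94)=(96*31+94)%997=79 -> [76, 60, 493, 79]
  L2: h(76,60)=(76*31+60)%997=422 h(493,79)=(493*31+79)%997=407 -> [422, 407]
  L3: h(422,407)=(422*31+407)%997=528 -> [528]
  root = 528 != target 672
Candidate B produces the target root.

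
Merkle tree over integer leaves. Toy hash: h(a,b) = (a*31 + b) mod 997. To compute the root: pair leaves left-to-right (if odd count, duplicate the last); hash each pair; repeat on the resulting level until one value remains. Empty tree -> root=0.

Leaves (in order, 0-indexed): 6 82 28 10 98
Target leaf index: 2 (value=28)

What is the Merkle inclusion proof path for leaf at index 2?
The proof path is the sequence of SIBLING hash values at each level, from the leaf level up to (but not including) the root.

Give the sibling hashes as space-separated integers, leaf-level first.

Answer: 10 268 652

Derivation:
L0 (leaves): [6, 82, 28, 10, 98], target index=2
L1: h(6,82)=(6*31+82)%997=268 [pair 0] h(28,10)=(28*31+10)%997=878 [pair 1] h(98,98)=(98*31+98)%997=145 [pair 2] -> [268, 878, 145]
  Sibling for proof at L0: 10
L2: h(268,878)=(268*31+878)%997=213 [pair 0] h(145,145)=(145*31+145)%997=652 [pair 1] -> [213, 652]
  Sibling for proof at L1: 268
L3: h(213,652)=(213*31+652)%997=276 [pair 0] -> [276]
  Sibling for proof at L2: 652
Root: 276
Proof path (sibling hashes from leaf to root): [10, 268, 652]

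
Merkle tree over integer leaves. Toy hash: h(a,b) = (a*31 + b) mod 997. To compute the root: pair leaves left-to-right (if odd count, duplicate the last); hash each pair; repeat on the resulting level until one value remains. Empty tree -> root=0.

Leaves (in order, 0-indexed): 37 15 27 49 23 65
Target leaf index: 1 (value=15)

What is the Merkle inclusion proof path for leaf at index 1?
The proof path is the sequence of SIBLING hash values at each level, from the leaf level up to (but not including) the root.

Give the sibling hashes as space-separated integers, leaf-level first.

L0 (leaves): [37, 15, 27, 49, 23, 65], target index=1
L1: h(37,15)=(37*31+15)%997=165 [pair 0] h(27,49)=(27*31+49)%997=886 [pair 1] h(23,65)=(23*31+65)%997=778 [pair 2] -> [165, 886, 778]
  Sibling for proof at L0: 37
L2: h(165,886)=(165*31+886)%997=19 [pair 0] h(778,778)=(778*31+778)%997=968 [pair 1] -> [19, 968]
  Sibling for proof at L1: 886
L3: h(19,968)=(19*31+968)%997=560 [pair 0] -> [560]
  Sibling for proof at L2: 968
Root: 560
Proof path (sibling hashes from leaf to root): [37, 886, 968]

Answer: 37 886 968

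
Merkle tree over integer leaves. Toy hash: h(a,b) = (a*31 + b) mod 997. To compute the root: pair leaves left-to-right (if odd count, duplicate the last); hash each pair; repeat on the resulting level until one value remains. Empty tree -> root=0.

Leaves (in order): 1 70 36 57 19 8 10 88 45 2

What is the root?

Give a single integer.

L0: [1, 70, 36, 57, 19, 8, 10, 88, 45, 2]
L1: h(1,70)=(1*31+70)%997=101 h(36,57)=(36*31+57)%997=176 h(19,8)=(19*31+8)%997=597 h(10,88)=(10*31+88)%997=398 h(45,2)=(45*31+2)%997=400 -> [101, 176, 597, 398, 400]
L2: h(101,176)=(101*31+176)%997=316 h(597,398)=(597*31+398)%997=959 h(400,400)=(400*31+400)%997=836 -> [316, 959, 836]
L3: h(316,959)=(316*31+959)%997=785 h(836,836)=(836*31+836)%997=830 -> [785, 830]
L4: h(785,830)=(785*31+830)%997=240 -> [240]

Answer: 240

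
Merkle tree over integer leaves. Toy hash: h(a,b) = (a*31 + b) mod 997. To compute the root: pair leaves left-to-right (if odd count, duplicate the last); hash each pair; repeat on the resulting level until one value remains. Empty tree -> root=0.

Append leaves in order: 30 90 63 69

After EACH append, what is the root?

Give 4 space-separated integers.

Answer: 30 23 735 741

Derivation:
After append 30 (leaves=[30]):
  L0: [30]
  root=30
After append 90 (leaves=[30, 90]):
  L0: [30, 90]
  L1: h(30,90)=(30*31+90)%997=23 -> [23]
  root=23
After append 63 (leaves=[30, 90, 63]):
  L0: [30, 90, 63]
  L1: h(30,90)=(30*31+90)%997=23 h(63,63)=(63*31+63)%997=22 -> [23, 22]
  L2: h(23,22)=(23*31+22)%997=735 -> [735]
  root=735
After append 69 (leaves=[30, 90, 63, 69]):
  L0: [30, 90, 63, 69]
  L1: h(30,90)=(30*31+90)%997=23 h(63,69)=(63*31+69)%997=28 -> [23, 28]
  L2: h(23,28)=(23*31+28)%997=741 -> [741]
  root=741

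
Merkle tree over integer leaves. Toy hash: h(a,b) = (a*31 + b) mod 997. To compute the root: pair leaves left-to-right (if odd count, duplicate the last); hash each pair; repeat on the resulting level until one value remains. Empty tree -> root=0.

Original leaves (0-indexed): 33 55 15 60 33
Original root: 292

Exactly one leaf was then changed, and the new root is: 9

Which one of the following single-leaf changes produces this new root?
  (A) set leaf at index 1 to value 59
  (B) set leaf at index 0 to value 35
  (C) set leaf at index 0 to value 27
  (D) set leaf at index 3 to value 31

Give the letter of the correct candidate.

Original leaves: [33, 55, 15, 60, 33]
Target new root: 9
Try each candidate change and compute the resulting root:
Candidate A: set leaf[1] = 59 -> leaves = [33, 59, 15, 60, 33]
  L0: [33, 59, 15, 60, 33]
  L1: h(33,59)=(33*31+59)%997=85 h(15,60)=(15*31+60)%997=525 h(33,33)=(33*31+33)%997=59 -> [85, 525, 59]
  L2: h(85,525)=(85*31+525)%997=169 h(59,59)=(59*31+59)%997=891 -> [169, 891]
  L3: h(169,891)=(169*31+891)%997=148 -> [148]
  root = 148 != target 9
Candidate B: set leaf[0] = 35 -> leaves = [35, 55, 15, 60, 33]
  L0: [35, 55, 15, 60, 33]
  L1: h(35,55)=(35*31+55)%997=143 h(15,60)=(15*31+60)%997=525 h(33,33)=(33*31+33)%997=59 -> [143, 525, 59]
  L2: h(143,525)=(143*31+525)%997=970 h(59,59)=(59*31+59)%997=891 -> [970, 891]
  L3: h(970,891)=(970*31+891)%997=54 -> [54]
  root = 54 != target 9
Candidate C: set leaf[0] = 27 -> leaves = [27, 55, 15, 60, 33]
  L0: [27, 55, 15, 60, 33]
  L1: h(27,55)=(27*31+55)%997=892 h(15,60)=(15*31+60)%997=525 h(33,33)=(33*31+33)%997=59 -> [892, 525, 59]
  L2: h(892,525)=(892*31+525)%997=261 h(59,59)=(59*31+59)%997=891 -> [261, 891]
  L3: h(261,891)=(261*31+891)%997=9 -> [9]
  root = 9 == target 9  ** MATCH **
Candidate D: set leaf[3] = 31 -> leaves = [33, 55, 15, 31, 33]
  L0: [33, 55, 15, 31, 33]
  L1: h(33,55)=(33*31+55)%997=81 h(15,31)=(15*31+31)%997=496 h(33,33)=(33*31+33)%997=59 -> [81, 496, 59]
  L2: h(81,496)=(81*31+496)%997=16 h(59,59)=(59*31+59)%997=891 -> [16, 891]
  L3: h(16,891)=(16*31+891)%997=390 -> [390]
  root = 390 != target 9
Candidate C produces the target root.

Answer: C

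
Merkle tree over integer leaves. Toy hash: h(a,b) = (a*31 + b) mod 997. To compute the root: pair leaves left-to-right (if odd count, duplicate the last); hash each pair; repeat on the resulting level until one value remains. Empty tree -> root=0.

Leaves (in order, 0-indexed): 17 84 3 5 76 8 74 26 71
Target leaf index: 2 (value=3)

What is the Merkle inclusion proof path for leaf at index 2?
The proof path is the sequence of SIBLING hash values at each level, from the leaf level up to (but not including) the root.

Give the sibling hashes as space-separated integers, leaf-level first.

L0 (leaves): [17, 84, 3, 5, 76, 8, 74, 26, 71], target index=2
L1: h(17,84)=(17*31+84)%997=611 [pair 0] h(3,5)=(3*31+5)%997=98 [pair 1] h(76,8)=(76*31+8)%997=370 [pair 2] h(74,26)=(74*31+26)%997=326 [pair 3] h(71,71)=(71*31+71)%997=278 [pair 4] -> [611, 98, 370, 326, 278]
  Sibling for proof at L0: 5
L2: h(611,98)=(611*31+98)%997=96 [pair 0] h(370,326)=(370*31+326)%997=829 [pair 1] h(278,278)=(278*31+278)%997=920 [pair 2] -> [96, 829, 920]
  Sibling for proof at L1: 611
L3: h(96,829)=(96*31+829)%997=814 [pair 0] h(920,920)=(920*31+920)%997=527 [pair 1] -> [814, 527]
  Sibling for proof at L2: 829
L4: h(814,527)=(814*31+527)%997=836 [pair 0] -> [836]
  Sibling for proof at L3: 527
Root: 836
Proof path (sibling hashes from leaf to root): [5, 611, 829, 527]

Answer: 5 611 829 527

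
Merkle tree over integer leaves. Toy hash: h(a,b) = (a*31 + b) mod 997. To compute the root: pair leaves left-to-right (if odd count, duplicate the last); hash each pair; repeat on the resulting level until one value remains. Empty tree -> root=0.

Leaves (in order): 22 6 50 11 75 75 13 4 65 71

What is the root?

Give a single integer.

L0: [22, 6, 50, 11, 75, 75, 13, 4, 65, 71]
L1: h(22,6)=(22*31+6)%997=688 h(50,11)=(50*31+11)%997=564 h(75,75)=(75*31+75)%997=406 h(13,4)=(13*31+4)%997=407 h(65,71)=(65*31+71)%997=92 -> [688, 564, 406, 407, 92]
L2: h(688,564)=(688*31+564)%997=955 h(406,407)=(406*31+407)%997=32 h(92,92)=(92*31+92)%997=950 -> [955, 32, 950]
L3: h(955,32)=(955*31+32)%997=724 h(950,950)=(950*31+950)%997=490 -> [724, 490]
L4: h(724,490)=(724*31+490)%997=3 -> [3]

Answer: 3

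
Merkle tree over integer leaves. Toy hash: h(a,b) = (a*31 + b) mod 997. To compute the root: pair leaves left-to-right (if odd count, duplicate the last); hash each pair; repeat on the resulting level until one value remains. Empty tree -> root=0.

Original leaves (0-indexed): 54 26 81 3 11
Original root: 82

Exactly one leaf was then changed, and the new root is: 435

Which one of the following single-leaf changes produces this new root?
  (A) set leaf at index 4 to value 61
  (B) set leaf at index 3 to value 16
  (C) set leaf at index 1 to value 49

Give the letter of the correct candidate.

Original leaves: [54, 26, 81, 3, 11]
Target new root: 435
Try each candidate change and compute the resulting root:
Candidate A: set leaf[4] = 61 -> leaves = [54, 26, 81, 3, 61]
  L0: [54, 26, 81, 3, 61]
  L1: h(54,26)=(54*31+26)%997=703 h(81,3)=(81*31+3)%997=520 h(61,61)=(61*31+61)%997=955 -> [703, 520, 955]
  L2: h(703,520)=(703*31+520)%997=379 h(955,955)=(955*31+955)%997=650 -> [379, 650]
  L3: h(379,650)=(379*31+650)%997=435 -> [435]
  root = 435 == target 435  ** MATCH **
Candidate B: set leaf[3] = 16 -> leaves = [54, 26, 81, 16, 11]
  L0: [54, 26, 81, 16, 11]
  L1: h(54,26)=(54*31+26)%997=703 h(81,16)=(81*31+16)%997=533 h(11,11)=(11*31+11)%997=352 -> [703, 533, 352]
  L2: h(703,533)=(703*31+533)%997=392 h(352,352)=(352*31+352)%997=297 -> [392, 297]
  L3: h(392,297)=(392*31+297)%997=485 -> [485]
  root = 485 != target 435
Candidate C: set leaf[1] = 49 -> leaves = [54, 49, 81, 3, 11]
  L0: [54, 49, 81, 3, 11]
  L1: h(54,49)=(54*31+49)%997=726 h(81,3)=(81*31+3)%997=520 h(11,11)=(11*31+11)%997=352 -> [726, 520, 352]
  L2: h(726,520)=(726*31+520)%997=95 h(352,352)=(352*31+352)%997=297 -> [95, 297]
  L3: h(95,297)=(95*31+297)%997=251 -> [251]
  root = 251 != target 435
Candidate A produces the target root.

Answer: A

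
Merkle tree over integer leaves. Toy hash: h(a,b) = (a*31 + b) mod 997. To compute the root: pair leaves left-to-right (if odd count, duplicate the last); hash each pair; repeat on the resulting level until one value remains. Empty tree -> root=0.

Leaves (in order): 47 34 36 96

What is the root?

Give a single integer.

L0: [47, 34, 36, 96]
L1: h(47,34)=(47*31+34)%997=494 h(36,96)=(36*31+96)%997=215 -> [494, 215]
L2: h(494,215)=(494*31+215)%997=574 -> [574]

Answer: 574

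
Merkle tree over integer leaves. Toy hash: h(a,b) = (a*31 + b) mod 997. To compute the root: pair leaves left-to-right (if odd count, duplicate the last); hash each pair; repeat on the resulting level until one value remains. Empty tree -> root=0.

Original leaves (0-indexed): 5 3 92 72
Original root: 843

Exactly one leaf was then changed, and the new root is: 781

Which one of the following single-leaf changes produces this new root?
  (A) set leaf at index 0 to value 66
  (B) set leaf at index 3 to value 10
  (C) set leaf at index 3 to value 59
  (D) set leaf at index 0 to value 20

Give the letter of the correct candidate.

Original leaves: [5, 3, 92, 72]
Target new root: 781
Try each candidate change and compute the resulting root:
Candidate A: set leaf[0] = 66 -> leaves = [66, 3, 92, 72]
  L0: [66, 3, 92, 72]
  L1: h(66,3)=(66*31+3)%997=55 h(92,72)=(92*31+72)%997=930 -> [55, 930]
  L2: h(55,930)=(55*31+930)%997=641 -> [641]
  root = 641 != target 781
Candidate B: set leaf[3] = 10 -> leaves = [5, 3, 92, 10]
  L0: [5, 3, 92, 10]
  L1: h(5,3)=(5*31+3)%997=158 h(92,10)=(92*31+10)%997=868 -> [158, 868]
  L2: h(158,868)=(158*31+868)%997=781 -> [781]
  root = 781 == target 781  ** MATCH **
Candidate C: set leaf[3] = 59 -> leaves = [5, 3, 92, 59]
  L0: [5, 3, 92, 59]
  L1: h(5,3)=(5*31+3)%997=158 h(92,59)=(92*31+59)%997=917 -> [158, 917]
  L2: h(158,917)=(158*31+917)%997=830 -> [830]
  root = 830 != target 781
Candidate D: set leaf[0] = 20 -> leaves = [20, 3, 92, 72]
  L0: [20, 3, 92, 72]
  L1: h(20,3)=(20*31+3)%997=623 h(92,72)=(92*31+72)%997=930 -> [623, 930]
  L2: h(623,930)=(623*31+930)%997=303 -> [303]
  root = 303 != target 781
Candidate B produces the target root.

Answer: B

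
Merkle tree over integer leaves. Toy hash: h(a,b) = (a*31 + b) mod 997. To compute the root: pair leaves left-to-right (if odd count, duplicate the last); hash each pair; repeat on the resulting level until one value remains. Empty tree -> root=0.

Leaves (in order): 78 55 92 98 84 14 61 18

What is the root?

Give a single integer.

L0: [78, 55, 92, 98, 84, 14, 61, 18]
L1: h(78,55)=(78*31+55)%997=479 h(92,98)=(92*31+98)%997=956 h(84,14)=(84*31+14)%997=624 h(61,18)=(61*31+18)%997=912 -> [479, 956, 624, 912]
L2: h(479,956)=(479*31+956)%997=850 h(624,912)=(624*31+912)%997=316 -> [850, 316]
L3: h(850,316)=(850*31+316)%997=744 -> [744]

Answer: 744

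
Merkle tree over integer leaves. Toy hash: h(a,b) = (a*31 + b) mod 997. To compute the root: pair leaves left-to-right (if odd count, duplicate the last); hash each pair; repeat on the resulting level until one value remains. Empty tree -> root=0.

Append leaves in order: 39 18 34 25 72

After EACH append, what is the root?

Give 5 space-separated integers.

Answer: 39 230 242 233 194

Derivation:
After append 39 (leaves=[39]):
  L0: [39]
  root=39
After append 18 (leaves=[39, 18]):
  L0: [39, 18]
  L1: h(39,18)=(39*31+18)%997=230 -> [230]
  root=230
After append 34 (leaves=[39, 18, 34]):
  L0: [39, 18, 34]
  L1: h(39,18)=(39*31+18)%997=230 h(34,34)=(34*31+34)%997=91 -> [230, 91]
  L2: h(230,91)=(230*31+91)%997=242 -> [242]
  root=242
After append 25 (leaves=[39, 18, 34, 25]):
  L0: [39, 18, 34, 25]
  L1: h(39,18)=(39*31+18)%997=230 h(34,25)=(34*31+25)%997=82 -> [230, 82]
  L2: h(230,82)=(230*31+82)%997=233 -> [233]
  root=233
After append 72 (leaves=[39, 18, 34, 25, 72]):
  L0: [39, 18, 34, 25, 72]
  L1: h(39,18)=(39*31+18)%997=230 h(34,25)=(34*31+25)%997=82 h(72,72)=(72*31+72)%997=310 -> [230, 82, 310]
  L2: h(230,82)=(230*31+82)%997=233 h(310,310)=(310*31+310)%997=947 -> [233, 947]
  L3: h(233,947)=(233*31+947)%997=194 -> [194]
  root=194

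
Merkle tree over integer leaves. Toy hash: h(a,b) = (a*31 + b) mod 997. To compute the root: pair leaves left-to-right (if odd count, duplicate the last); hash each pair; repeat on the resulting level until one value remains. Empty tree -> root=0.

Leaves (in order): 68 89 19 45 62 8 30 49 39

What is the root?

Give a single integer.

Answer: 425

Derivation:
L0: [68, 89, 19, 45, 62, 8, 30, 49, 39]
L1: h(68,89)=(68*31+89)%997=203 h(19,45)=(19*31+45)%997=634 h(62,8)=(62*31+8)%997=933 h(30,49)=(30*31+49)%997=979 h(39,39)=(39*31+39)%997=251 -> [203, 634, 933, 979, 251]
L2: h(203,634)=(203*31+634)%997=945 h(933,979)=(933*31+979)%997=989 h(251,251)=(251*31+251)%997=56 -> [945, 989, 56]
L3: h(945,989)=(945*31+989)%997=374 h(56,56)=(56*31+56)%997=795 -> [374, 795]
L4: h(374,795)=(374*31+795)%997=425 -> [425]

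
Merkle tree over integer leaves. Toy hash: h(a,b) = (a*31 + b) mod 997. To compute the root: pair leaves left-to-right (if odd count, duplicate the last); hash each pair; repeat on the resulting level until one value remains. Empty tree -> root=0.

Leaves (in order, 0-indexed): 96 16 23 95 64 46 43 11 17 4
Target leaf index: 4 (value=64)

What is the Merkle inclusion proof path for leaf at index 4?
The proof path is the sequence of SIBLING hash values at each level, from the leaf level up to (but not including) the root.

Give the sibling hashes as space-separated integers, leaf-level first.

Answer: 46 347 839 379

Derivation:
L0 (leaves): [96, 16, 23, 95, 64, 46, 43, 11, 17, 4], target index=4
L1: h(96,16)=(96*31+16)%997=1 [pair 0] h(23,95)=(23*31+95)%997=808 [pair 1] h(64,46)=(64*31+46)%997=36 [pair 2] h(43,11)=(43*31+11)%997=347 [pair 3] h(17,4)=(17*31+4)%997=531 [pair 4] -> [1, 808, 36, 347, 531]
  Sibling for proof at L0: 46
L2: h(1,808)=(1*31+808)%997=839 [pair 0] h(36,347)=(36*31+347)%997=466 [pair 1] h(531,531)=(531*31+531)%997=43 [pair 2] -> [839, 466, 43]
  Sibling for proof at L1: 347
L3: h(839,466)=(839*31+466)%997=553 [pair 0] h(43,43)=(43*31+43)%997=379 [pair 1] -> [553, 379]
  Sibling for proof at L2: 839
L4: h(553,379)=(553*31+379)%997=573 [pair 0] -> [573]
  Sibling for proof at L3: 379
Root: 573
Proof path (sibling hashes from leaf to root): [46, 347, 839, 379]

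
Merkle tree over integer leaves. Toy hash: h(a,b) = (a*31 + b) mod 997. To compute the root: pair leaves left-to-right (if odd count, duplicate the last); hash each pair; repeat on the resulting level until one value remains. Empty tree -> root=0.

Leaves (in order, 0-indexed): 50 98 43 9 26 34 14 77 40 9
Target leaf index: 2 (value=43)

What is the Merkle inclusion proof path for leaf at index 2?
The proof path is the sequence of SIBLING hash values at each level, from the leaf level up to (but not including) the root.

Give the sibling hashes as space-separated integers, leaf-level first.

Answer: 9 651 629 822

Derivation:
L0 (leaves): [50, 98, 43, 9, 26, 34, 14, 77, 40, 9], target index=2
L1: h(50,98)=(50*31+98)%997=651 [pair 0] h(43,9)=(43*31+9)%997=345 [pair 1] h(26,34)=(26*31+34)%997=840 [pair 2] h(14,77)=(14*31+77)%997=511 [pair 3] h(40,9)=(40*31+9)%997=252 [pair 4] -> [651, 345, 840, 511, 252]
  Sibling for proof at L0: 9
L2: h(651,345)=(651*31+345)%997=586 [pair 0] h(840,511)=(840*31+511)%997=629 [pair 1] h(252,252)=(252*31+252)%997=88 [pair 2] -> [586, 629, 88]
  Sibling for proof at L1: 651
L3: h(586,629)=(586*31+629)%997=849 [pair 0] h(88,88)=(88*31+88)%997=822 [pair 1] -> [849, 822]
  Sibling for proof at L2: 629
L4: h(849,822)=(849*31+822)%997=222 [pair 0] -> [222]
  Sibling for proof at L3: 822
Root: 222
Proof path (sibling hashes from leaf to root): [9, 651, 629, 822]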